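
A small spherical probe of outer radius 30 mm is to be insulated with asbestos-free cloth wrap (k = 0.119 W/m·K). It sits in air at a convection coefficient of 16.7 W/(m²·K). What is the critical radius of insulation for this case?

For a sphere r_cr = 2k/h = 2×0.119/16.7
r_cr = 14.3 mm; since the bare radius (30 mm) is above r_cr, any added insulation will reduce heat loss.

r_cr ≈ 14.3 mm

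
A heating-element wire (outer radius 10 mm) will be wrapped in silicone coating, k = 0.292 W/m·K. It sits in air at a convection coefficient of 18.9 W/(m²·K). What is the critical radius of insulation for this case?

r_cr ≈ 15.4 mm

For a cylinder r_cr = k/h = 0.292/18.9
r_cr = 15.4 mm; since the bare radius (10 mm) is below r_cr, adding a thin layer of insulation will *increase* heat loss.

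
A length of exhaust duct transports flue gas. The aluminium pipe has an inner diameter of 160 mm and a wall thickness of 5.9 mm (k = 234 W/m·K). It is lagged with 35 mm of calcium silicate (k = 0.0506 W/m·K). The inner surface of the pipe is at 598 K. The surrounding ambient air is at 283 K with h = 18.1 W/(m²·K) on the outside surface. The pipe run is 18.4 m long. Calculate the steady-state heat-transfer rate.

Cylindrical conduction, so R = ln(r₂/r₁)/(2πkL) per layer, in series:
R_aluminium pipe wall = ln(85.9/80)/(2π×234×18.4) = 2.63×10^-6 K/W
R_calcium silicate = ln(120.9/85.9)/(2π×0.0506×18.4) = 0.05842 K/W
R_outer film = 1/(h_o·2πr_oL) = 1/(18.1×2π×0.1209×18.4) = 0.003953 K/W
R_total = 0.06238 K/W
Q = ΔT/R_total = 315/0.06238

Q ≈ 5050 W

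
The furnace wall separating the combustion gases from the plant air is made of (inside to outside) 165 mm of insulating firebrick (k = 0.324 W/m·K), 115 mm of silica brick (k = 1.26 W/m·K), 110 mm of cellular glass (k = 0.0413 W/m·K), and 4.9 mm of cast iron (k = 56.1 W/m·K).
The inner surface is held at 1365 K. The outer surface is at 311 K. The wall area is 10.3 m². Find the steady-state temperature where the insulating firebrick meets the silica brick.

Model the wall as resistances in series:
R_insulating firebrick = L/(kA) = 0.165/(0.324×10.3) = 0.04944 K/W
R_silica brick = L/(kA) = 0.115/(1.26×10.3) = 0.008861 K/W
R_cellular glass = L/(kA) = 0.11/(0.0413×10.3) = 0.2586 K/W
R_cast iron = L/(kA) = 0.0049/(56.1×10.3) = 8.48×10^-6 K/W
R_total = 0.3169 K/W;  Q = ΔT/R_total = 1054/0.3169 = 3326 W
T_interface = T_inner − Q·ΣR(inner→interface) = 1365 − 3330×0.04944

T ≈ 1200 K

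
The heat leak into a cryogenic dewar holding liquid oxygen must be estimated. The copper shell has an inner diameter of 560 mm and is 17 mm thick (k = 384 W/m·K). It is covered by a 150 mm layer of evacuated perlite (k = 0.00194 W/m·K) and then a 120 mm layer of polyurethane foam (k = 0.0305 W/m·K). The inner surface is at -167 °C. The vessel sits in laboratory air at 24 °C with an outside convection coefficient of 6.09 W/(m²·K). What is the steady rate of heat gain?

Each spherical layer contributes R = (1/r_i − 1/r_o)/(4πk):
R_copper shell = (1/0.28 − 1/0.297)/(4π×384) = 4.236×10^-5 K/W
R_evacuated perlite = (1/0.297 − 1/0.447)/(4π×0.00194) = 46.35 K/W
R_polyurethane foam = (1/0.447 − 1/0.567)/(4π×0.0305) = 1.235 K/W
R_outer film = 1/(h·4πr_o²) = 1/(6.09×4π×0.567²) = 0.04064 K/W
R_total = 47.62 K/W
Q = ΔT/R_total = 191/47.62

Q ≈ 4.01 W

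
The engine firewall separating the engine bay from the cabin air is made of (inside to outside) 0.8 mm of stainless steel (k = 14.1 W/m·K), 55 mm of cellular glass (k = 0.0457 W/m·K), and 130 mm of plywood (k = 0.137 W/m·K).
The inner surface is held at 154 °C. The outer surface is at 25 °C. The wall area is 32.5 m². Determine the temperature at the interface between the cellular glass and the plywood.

Model the wall as resistances in series:
R_stainless steel = L/(kA) = 0.0008/(14.1×32.5) = 1.746×10^-6 K/W
R_cellular glass = L/(kA) = 0.055/(0.0457×32.5) = 0.03703 K/W
R_plywood = L/(kA) = 0.13/(0.137×32.5) = 0.0292 K/W
R_total = 0.06623 K/W;  Q = ΔT/R_total = 129/0.06623 = 1948 W
T_interface = T_inner − Q·ΣR(inner→interface) = 154 − 1950×0.03703

T ≈ 81.9 °C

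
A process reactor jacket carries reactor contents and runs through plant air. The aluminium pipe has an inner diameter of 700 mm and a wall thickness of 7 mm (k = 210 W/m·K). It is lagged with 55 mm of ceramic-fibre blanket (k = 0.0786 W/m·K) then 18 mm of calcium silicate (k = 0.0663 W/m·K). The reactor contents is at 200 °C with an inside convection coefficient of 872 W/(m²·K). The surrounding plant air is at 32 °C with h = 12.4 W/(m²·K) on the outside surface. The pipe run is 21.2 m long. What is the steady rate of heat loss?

Per-layer cylindrical resistances, series-summed:
R_inner film = 1/(h_i·2πr₁L) = 1/(872×2π×0.35×21.2) = 2.46×10^-5 K/W
R_aluminium pipe wall = ln(357/350)/(2π×210×21.2) = 7.079×10^-7 K/W
R_ceramic-fibre blanket = ln(412/357)/(2π×0.0786×21.2) = 0.01369 K/W
R_calcium silicate = ln(430/412)/(2π×0.0663×21.2) = 0.004842 K/W
R_outer film = 1/(h_o·2πr_oL) = 1/(12.4×2π×0.43×21.2) = 0.001408 K/W
R_total = 0.01996 K/W
Q = ΔT/R_total = 168/0.01996

Q ≈ 8420 W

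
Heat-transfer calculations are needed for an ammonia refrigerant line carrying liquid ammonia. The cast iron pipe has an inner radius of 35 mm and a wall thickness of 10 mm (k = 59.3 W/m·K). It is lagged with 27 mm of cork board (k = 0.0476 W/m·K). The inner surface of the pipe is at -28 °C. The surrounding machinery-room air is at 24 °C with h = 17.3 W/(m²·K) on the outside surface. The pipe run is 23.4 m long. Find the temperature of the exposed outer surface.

T ≈ 20.1 °C

Cylindrical conduction, so R = ln(r₂/r₁)/(2πkL) per layer, in series:
R_cast iron pipe wall = ln(45/35)/(2π×59.3×23.4) = 2.882×10^-5 K/W
R_cork board = ln(72/45)/(2π×0.0476×23.4) = 0.06716 K/W
R_outer film = 1/(h_o·2πr_oL) = 1/(17.3×2π×0.072×23.4) = 0.00546 K/W
R_total = 0.07265 K/W
Q = ΔT/R_total = 52/0.07265
Q = 716 W
T_interface = T_inner + Q·ΣR(inner→interface) = -28 + 716×0.06719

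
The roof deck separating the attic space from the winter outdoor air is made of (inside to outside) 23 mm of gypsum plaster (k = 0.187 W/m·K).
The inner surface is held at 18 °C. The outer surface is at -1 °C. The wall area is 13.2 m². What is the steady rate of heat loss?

Thermal resistances in series:
R_gypsum plaster = L/(kA) = 0.023/(0.187×13.2) = 0.009318 K/W
R_total = 0.009318 K/W
Q = ΔT / R_total = 19 / 0.009318

Q ≈ 2040 W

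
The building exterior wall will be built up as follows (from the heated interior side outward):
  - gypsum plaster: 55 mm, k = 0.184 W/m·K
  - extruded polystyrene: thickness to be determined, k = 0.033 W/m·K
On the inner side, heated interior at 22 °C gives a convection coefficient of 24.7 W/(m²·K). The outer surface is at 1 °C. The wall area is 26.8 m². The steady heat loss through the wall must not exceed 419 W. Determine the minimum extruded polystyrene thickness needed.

Treating each layer as a thermal resistance in series:
R_inner film = 1/(h_i·A) = 1/(24.7×26.8) = 0.001511 K/W
R_gypsum plaster = L/(kA) = 0.055/(0.184×26.8) = 0.01115 K/W
Sum of the known resistances R_other = 0.01266 K/W
Required total resistance R_tot = ΔT/Q_allow = 21/419 = 0.05012 K/W
R_extruded polystyrene = R_tot − R_other = 0.03746 K/W
L = R·k·A = 0.03746×0.033×26.8

L ≈ 33.1 mm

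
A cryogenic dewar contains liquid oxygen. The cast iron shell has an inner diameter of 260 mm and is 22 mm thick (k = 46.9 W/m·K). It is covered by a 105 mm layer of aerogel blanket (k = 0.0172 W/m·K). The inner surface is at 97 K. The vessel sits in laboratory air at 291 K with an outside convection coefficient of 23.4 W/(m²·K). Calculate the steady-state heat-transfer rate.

Each spherical layer contributes R = (1/r_i − 1/r_o)/(4πk):
R_cast iron shell = (1/0.13 − 1/0.152)/(4π×46.9) = 0.001889 K/W
R_aerogel blanket = (1/0.152 − 1/0.257)/(4π×0.0172) = 12.44 K/W
R_outer film = 1/(h·4πr_o²) = 1/(23.4×4π×0.257²) = 0.05149 K/W
R_total = 12.49 K/W
Q = ΔT/R_total = 194/12.49

Q ≈ 15.5 W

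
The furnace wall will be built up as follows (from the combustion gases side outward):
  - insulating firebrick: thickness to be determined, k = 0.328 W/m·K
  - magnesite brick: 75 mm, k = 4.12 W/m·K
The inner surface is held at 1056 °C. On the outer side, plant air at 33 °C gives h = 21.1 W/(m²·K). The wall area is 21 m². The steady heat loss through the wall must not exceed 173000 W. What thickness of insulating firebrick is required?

Using the resistance-network approach (series):
R_magnesite brick = L/(kA) = 0.075/(4.12×21) = 8.669×10^-4 K/W
R_outer film = 1/(h_o·A) = 1/(21.1×21) = 0.002257 K/W
Sum of the known resistances R_other = 0.003124 K/W
Required total resistance R_tot = ΔT/Q_allow = 1023/173000 = 0.005913 K/W
R_insulating firebrick = R_tot − R_other = 0.00279 K/W
L = R·k·A = 0.00279×0.328×21

L ≈ 19.2 mm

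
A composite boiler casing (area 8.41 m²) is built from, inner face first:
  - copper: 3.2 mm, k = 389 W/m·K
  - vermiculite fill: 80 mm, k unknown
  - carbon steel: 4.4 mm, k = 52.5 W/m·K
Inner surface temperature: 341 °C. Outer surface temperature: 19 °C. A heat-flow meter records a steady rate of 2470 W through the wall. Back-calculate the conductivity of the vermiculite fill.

k ≈ 0.073 W/(m·K)

Thermal resistances in series:
R_copper = L/(kA) = 0.0032/(389×8.41) = 9.781×10^-7 K/W
R_carbon steel = L/(kA) = 0.0044/(52.5×8.41) = 9.965×10^-6 K/W
Sum of known resistances R_other = 1.094×10^-5 K/W
Total R = ΔT/Q = 322/2470 = 0.1304 K/W
R_vermiculite fill = R_total − R_other = 0.1304 K/W
k = L/(R·A) = 0.08/(0.1304×8.41)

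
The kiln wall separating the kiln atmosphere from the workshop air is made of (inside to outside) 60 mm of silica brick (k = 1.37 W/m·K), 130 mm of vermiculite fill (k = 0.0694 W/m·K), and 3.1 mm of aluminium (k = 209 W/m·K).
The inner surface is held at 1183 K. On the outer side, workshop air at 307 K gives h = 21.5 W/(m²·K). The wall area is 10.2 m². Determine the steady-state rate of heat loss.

Q ≈ 4550 W

Treating each layer as a thermal resistance in series:
R_silica brick = L/(kA) = 0.06/(1.37×10.2) = 0.004294 K/W
R_vermiculite fill = L/(kA) = 0.13/(0.0694×10.2) = 0.1836 K/W
R_aluminium = L/(kA) = 0.0031/(209×10.2) = 1.454×10^-6 K/W
R_outer film = 1/(h_o·A) = 1/(21.5×10.2) = 0.00456 K/W
R_total = 0.1925 K/W
Q = ΔT / R_total = 876 / 0.1925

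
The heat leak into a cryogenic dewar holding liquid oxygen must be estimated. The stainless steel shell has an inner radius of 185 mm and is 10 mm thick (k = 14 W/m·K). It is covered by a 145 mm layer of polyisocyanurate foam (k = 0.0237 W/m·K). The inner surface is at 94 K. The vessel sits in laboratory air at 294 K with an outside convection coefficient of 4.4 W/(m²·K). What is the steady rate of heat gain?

Q ≈ 26.7 W

Each spherical layer contributes R = (1/r_i − 1/r_o)/(4πk):
R_stainless steel shell = (1/0.185 − 1/0.195)/(4π×14) = 0.001576 K/W
R_polyisocyanurate foam = (1/0.195 − 1/0.34)/(4π×0.0237) = 7.343 K/W
R_outer film = 1/(h·4πr_o²) = 1/(4.4×4π×0.34²) = 0.1565 K/W
R_total = 7.501 K/W
Q = ΔT/R_total = 200/7.501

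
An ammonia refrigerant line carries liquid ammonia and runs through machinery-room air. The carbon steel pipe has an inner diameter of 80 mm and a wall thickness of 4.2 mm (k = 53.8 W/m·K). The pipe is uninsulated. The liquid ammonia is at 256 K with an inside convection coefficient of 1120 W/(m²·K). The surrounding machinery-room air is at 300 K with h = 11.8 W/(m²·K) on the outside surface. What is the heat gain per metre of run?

For a radial system each layer contributes R = ln(r_out/r_in)/(2πkL); films add R = 1/(hA).
R_inner film = 1/(h_i·2πr₁L) = 1/(1120×2π×0.04×1) = 0.003553 K/W
R_carbon steel pipe wall = ln(44.2/40)/(2π×53.8×1) = 2.954×10^-4 K/W
R_outer film = 1/(h_o·2πr_oL) = 1/(11.8×2π×0.0442×1) = 0.3052 K/W
R_total = 0.309 K/W
Q = ΔT/R_total = 44/0.309

q′ ≈ 142 W/m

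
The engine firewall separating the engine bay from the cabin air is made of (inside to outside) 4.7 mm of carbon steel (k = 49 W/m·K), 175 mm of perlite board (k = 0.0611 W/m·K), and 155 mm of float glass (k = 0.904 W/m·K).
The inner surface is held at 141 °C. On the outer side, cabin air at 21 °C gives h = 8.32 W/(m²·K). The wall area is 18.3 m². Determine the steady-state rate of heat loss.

Q ≈ 696 W

Treating each layer as a thermal resistance in series:
R_carbon steel = L/(kA) = 0.0047/(49×18.3) = 5.241×10^-6 K/W
R_perlite board = L/(kA) = 0.175/(0.0611×18.3) = 0.1565 K/W
R_float glass = L/(kA) = 0.155/(0.904×18.3) = 0.009369 K/W
R_outer film = 1/(h_o·A) = 1/(8.32×18.3) = 0.006568 K/W
R_total = 0.1725 K/W
Q = ΔT / R_total = 120 / 0.1725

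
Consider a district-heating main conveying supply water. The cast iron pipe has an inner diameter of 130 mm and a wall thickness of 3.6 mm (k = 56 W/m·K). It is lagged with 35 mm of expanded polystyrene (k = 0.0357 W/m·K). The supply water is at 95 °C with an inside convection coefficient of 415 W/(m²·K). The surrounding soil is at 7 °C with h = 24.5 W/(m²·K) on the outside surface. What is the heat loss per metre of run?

For a radial system each layer contributes R = ln(r_out/r_in)/(2πkL); films add R = 1/(hA).
R_inner film = 1/(h_i·2πr₁L) = 1/(415×2π×0.065×1) = 0.0059 K/W
R_cast iron pipe wall = ln(68.6/65)/(2π×56×1) = 1.532×10^-4 K/W
R_expanded polystyrene = ln(103.6/68.6)/(2π×0.0357×1) = 1.838 K/W
R_outer film = 1/(h_o·2πr_oL) = 1/(24.5×2π×0.1036×1) = 0.0627 K/W
R_total = 1.907 K/W
Q = ΔT/R_total = 88/1.907

q′ ≈ 46.2 W/m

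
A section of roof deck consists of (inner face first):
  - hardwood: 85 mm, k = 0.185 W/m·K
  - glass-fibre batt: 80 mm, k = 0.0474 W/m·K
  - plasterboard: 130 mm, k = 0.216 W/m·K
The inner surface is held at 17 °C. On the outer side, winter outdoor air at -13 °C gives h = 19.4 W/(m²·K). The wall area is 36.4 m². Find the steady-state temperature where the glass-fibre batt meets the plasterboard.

T ≈ -6 °C

Series thermal resistances:
R_hardwood = L/(kA) = 0.085/(0.185×36.4) = 0.01262 K/W
R_glass-fibre batt = L/(kA) = 0.08/(0.0474×36.4) = 0.04637 K/W
R_plasterboard = L/(kA) = 0.13/(0.216×36.4) = 0.01653 K/W
R_outer film = 1/(h_o·A) = 1/(19.4×36.4) = 0.001416 K/W
R_total = 0.07694 K/W;  Q = ΔT/R_total = 30/0.07694 = 389.9 W
T_interface = T_inner − Q·ΣR(inner→interface) = 17 − 390×0.05899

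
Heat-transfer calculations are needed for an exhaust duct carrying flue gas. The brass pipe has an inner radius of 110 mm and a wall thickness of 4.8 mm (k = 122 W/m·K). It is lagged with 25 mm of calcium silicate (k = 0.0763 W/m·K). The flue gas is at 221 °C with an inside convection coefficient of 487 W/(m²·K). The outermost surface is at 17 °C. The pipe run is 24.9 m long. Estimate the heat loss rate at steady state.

Q ≈ 12300 W

Treating each annulus and film as a series resistance:
R_inner film = 1/(h_i·2πr₁L) = 1/(487×2π×0.11×24.9) = 1.193×10^-4 K/W
R_brass pipe wall = ln(114.8/110)/(2π×122×24.9) = 2.238×10^-6 K/W
R_calcium silicate = ln(139.8/114.8)/(2π×0.0763×24.9) = 0.0165 K/W
R_total = 0.01663 K/W
Q = ΔT/R_total = 204/0.01663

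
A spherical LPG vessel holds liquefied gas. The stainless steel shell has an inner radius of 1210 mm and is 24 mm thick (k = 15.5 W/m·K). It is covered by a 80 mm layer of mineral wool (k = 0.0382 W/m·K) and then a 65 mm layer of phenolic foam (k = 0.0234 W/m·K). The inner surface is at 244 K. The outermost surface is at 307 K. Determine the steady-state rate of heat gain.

Spherical conduction: R = (1/r_in − 1/r_out)/(4πk) per layer; series-sum.
R_stainless steel shell = (1/1.21 − 1/1.234)/(4π×15.5) = 8.252×10^-5 K/W
R_mineral wool = (1/1.234 − 1/1.314)/(4π×0.0382) = 0.1028 K/W
R_phenolic foam = (1/1.314 − 1/1.379)/(4π×0.0234) = 0.122 K/W
R_total = 0.2249 K/W
Q = ΔT/R_total = 63/0.2249

Q ≈ 280 W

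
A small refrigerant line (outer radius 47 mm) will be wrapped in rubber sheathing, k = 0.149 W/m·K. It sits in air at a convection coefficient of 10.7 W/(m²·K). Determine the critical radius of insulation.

r_cr ≈ 13.9 mm

For a cylinder r_cr = k/h = 0.149/10.7
r_cr = 13.9 mm; since the bare radius (47 mm) is above r_cr, any added insulation will reduce heat loss.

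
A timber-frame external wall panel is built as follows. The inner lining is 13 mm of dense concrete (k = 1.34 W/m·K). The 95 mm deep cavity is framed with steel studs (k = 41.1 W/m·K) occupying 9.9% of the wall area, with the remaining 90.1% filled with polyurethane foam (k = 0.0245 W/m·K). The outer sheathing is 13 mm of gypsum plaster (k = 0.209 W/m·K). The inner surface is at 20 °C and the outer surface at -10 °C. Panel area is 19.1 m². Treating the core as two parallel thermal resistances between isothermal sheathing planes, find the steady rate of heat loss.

Sheathing layers in series; stud and cavity paths in parallel between them.
R_inner = 0.013/(1.34×19.1) = 5.079×10^-4 K/W
R_stud  = 0.095/(41.1×0.099×19.1) = 0.001222 K/W
R_cav   = 0.095/(0.0245×0.901×19.1) = 0.2253 K/W
1/R_core = 1/R_stud + 1/R_cav → R_core = 0.001216 K/W
R_outer = 0.013/(0.209×19.1) = 0.003257 K/W
R_total = 0.00498 K/W
Q = ΔT/R_total = 30/0.00498

Q ≈ 6020 W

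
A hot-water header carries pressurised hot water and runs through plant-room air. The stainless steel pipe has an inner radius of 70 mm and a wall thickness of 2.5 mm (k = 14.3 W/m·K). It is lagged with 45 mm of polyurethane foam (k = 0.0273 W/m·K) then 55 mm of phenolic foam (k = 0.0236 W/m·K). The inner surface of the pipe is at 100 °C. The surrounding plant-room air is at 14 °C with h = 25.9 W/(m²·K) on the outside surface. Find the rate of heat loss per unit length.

q′ ≈ 15.8 W/m

Per-layer cylindrical resistances, series-summed:
R_stainless steel pipe wall = ln(72.5/70)/(2π×14.3×1) = 3.906×10^-4 K/W
R_polyurethane foam = ln(117.5/72.5)/(2π×0.0273×1) = 2.815 K/W
R_phenolic foam = ln(172.5/117.5)/(2π×0.0236×1) = 2.589 K/W
R_outer film = 1/(h_o·2πr_oL) = 1/(25.9×2π×0.1725×1) = 0.03562 K/W
R_total = 5.44 K/W
Q = ΔT/R_total = 86/5.44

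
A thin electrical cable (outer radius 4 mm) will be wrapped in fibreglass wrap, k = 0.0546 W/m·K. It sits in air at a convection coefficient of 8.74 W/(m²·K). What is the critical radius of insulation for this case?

r_cr ≈ 6.25 mm

For a cylinder r_cr = k/h = 0.0546/8.74
r_cr = 6.25 mm; since the bare radius (4 mm) is below r_cr, adding a thin layer of insulation will *increase* heat loss.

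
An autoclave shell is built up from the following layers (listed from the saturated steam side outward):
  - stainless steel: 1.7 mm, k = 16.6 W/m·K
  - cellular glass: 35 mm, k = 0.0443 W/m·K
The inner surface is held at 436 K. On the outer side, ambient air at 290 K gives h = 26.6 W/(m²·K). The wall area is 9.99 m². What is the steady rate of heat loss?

Model the wall as resistances in series:
R_stainless steel = L/(kA) = 0.0017/(16.6×9.99) = 1.025×10^-5 K/W
R_cellular glass = L/(kA) = 0.035/(0.0443×9.99) = 0.07909 K/W
R_outer film = 1/(h_o·A) = 1/(26.6×9.99) = 0.003763 K/W
R_total = 0.08286 K/W
Q = ΔT / R_total = 146 / 0.08286

Q ≈ 1760 W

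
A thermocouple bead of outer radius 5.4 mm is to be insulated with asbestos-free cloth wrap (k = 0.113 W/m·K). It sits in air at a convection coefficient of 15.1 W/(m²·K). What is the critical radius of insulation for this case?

For a sphere r_cr = 2k/h = 2×0.113/15.1
r_cr = 15 mm; since the bare radius (5.4 mm) is below r_cr, adding a thin layer of insulation will *increase* heat loss.

r_cr ≈ 15 mm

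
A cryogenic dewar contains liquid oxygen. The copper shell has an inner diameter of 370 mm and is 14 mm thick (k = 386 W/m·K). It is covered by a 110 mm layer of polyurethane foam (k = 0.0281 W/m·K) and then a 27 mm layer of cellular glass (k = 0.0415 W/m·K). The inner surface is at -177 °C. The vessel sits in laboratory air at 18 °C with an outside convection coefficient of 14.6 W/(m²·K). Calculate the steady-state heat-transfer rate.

For a spherical shell R = (1/r₁ − 1/r₂)/(4πk); film R = 1/(h·4πr²). In series:
R_copper shell = (1/0.185 − 1/0.199)/(4π×386) = 7.84×10^-5 K/W
R_polyurethane foam = (1/0.199 − 1/0.309)/(4π×0.0281) = 5.066 K/W
R_cellular glass = (1/0.309 − 1/0.336)/(4π×0.0415) = 0.4987 K/W
R_outer film = 1/(h·4πr_o²) = 1/(14.6×4π×0.336²) = 0.04828 K/W
R_total = 5.613 K/W
Q = ΔT/R_total = 195/5.613

Q ≈ 34.7 W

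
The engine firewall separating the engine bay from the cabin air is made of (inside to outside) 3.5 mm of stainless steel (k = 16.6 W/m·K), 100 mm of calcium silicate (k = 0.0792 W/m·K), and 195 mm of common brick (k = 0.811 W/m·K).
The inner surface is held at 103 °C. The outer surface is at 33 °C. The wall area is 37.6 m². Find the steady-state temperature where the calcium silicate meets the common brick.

T ≈ 44.2 °C

Thermal resistances in series:
R_stainless steel = L/(kA) = 0.0035/(16.6×37.6) = 5.608×10^-6 K/W
R_calcium silicate = L/(kA) = 0.1/(0.0792×37.6) = 0.03358 K/W
R_common brick = L/(kA) = 0.195/(0.811×37.6) = 0.006395 K/W
R_total = 0.03998 K/W;  Q = ΔT/R_total = 70/0.03998 = 1751 W
T_interface = T_inner − Q·ΣR(inner→interface) = 103 − 1750×0.03359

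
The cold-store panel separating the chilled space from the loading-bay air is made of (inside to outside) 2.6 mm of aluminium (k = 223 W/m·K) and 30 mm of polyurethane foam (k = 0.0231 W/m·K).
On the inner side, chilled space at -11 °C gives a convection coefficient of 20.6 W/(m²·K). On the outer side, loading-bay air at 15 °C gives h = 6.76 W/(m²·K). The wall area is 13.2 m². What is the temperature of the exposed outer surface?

T ≈ 12.4 °C

Model the wall as resistances in series:
R_inner film = 1/(h_i·A) = 1/(20.6×13.2) = 0.003678 K/W
R_aluminium = L/(kA) = 0.0026/(223×13.2) = 8.833×10^-7 K/W
R_polyurethane foam = L/(kA) = 0.03/(0.0231×13.2) = 0.09839 K/W
R_outer film = 1/(h_o·A) = 1/(6.76×13.2) = 0.01121 K/W
R_total = 0.1133 K/W;  Q = ΔT/R_total = 26/0.1133 = 229.5 W
T_interface = T_inner + Q·ΣR(inner→interface) = -11 + 230×0.1021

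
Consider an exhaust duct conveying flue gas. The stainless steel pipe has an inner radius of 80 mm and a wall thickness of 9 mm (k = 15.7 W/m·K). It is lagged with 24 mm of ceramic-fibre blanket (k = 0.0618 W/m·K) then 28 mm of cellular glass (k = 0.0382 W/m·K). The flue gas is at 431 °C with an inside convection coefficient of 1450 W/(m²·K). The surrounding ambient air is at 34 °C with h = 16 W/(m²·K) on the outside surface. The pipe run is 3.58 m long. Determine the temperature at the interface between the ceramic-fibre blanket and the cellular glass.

T ≈ 279 °C

Cylindrical conduction, so R = ln(r₂/r₁)/(2πkL) per layer, in series:
R_inner film = 1/(h_i·2πr₁L) = 1/(1450×2π×0.08×3.58) = 3.832×10^-4 K/W
R_stainless steel pipe wall = ln(89/80)/(2π×15.7×3.58) = 3.019×10^-4 K/W
R_ceramic-fibre blanket = ln(113/89)/(2π×0.0618×3.58) = 0.1717 K/W
R_cellular glass = ln(141/113)/(2π×0.0382×3.58) = 0.2576 K/W
R_outer film = 1/(h_o·2πr_oL) = 1/(16×2π×0.141×3.58) = 0.01971 K/W
R_total = 0.4498 K/W
Q = ΔT/R_total = 397/0.4498
Q = 883 W
T_interface = T_inner − Q·ΣR(inner→interface) = 431 − 883×0.1724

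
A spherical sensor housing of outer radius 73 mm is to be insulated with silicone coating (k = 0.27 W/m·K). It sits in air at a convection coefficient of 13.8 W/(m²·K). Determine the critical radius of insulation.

r_cr ≈ 39.1 mm

For a sphere r_cr = 2k/h = 2×0.27/13.8
r_cr = 39.1 mm; since the bare radius (73 mm) is above r_cr, any added insulation will reduce heat loss.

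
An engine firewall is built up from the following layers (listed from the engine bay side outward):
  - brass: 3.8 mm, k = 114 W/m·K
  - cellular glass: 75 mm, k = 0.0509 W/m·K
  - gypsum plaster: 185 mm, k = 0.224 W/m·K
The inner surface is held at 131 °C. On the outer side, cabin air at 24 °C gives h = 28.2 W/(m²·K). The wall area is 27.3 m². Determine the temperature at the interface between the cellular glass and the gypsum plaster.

T ≈ 63.5 °C

Treating each layer as a thermal resistance in series:
R_brass = L/(kA) = 0.0038/(114×27.3) = 1.221×10^-6 K/W
R_cellular glass = L/(kA) = 0.075/(0.0509×27.3) = 0.05397 K/W
R_gypsum plaster = L/(kA) = 0.185/(0.224×27.3) = 0.03025 K/W
R_outer film = 1/(h_o·A) = 1/(28.2×27.3) = 0.001299 K/W
R_total = 0.08553 K/W;  Q = ΔT/R_total = 107/0.08553 = 1251 W
T_interface = T_inner − Q·ΣR(inner→interface) = 131 − 1250×0.05397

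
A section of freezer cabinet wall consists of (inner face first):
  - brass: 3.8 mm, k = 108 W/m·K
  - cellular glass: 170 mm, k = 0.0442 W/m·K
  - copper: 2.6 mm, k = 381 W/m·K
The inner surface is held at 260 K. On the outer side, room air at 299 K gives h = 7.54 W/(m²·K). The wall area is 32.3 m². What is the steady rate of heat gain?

Q ≈ 317 W

Series thermal resistances:
R_brass = L/(kA) = 0.0038/(108×32.3) = 1.089×10^-6 K/W
R_cellular glass = L/(kA) = 0.17/(0.0442×32.3) = 0.1191 K/W
R_copper = L/(kA) = 0.0026/(381×32.3) = 2.113×10^-7 K/W
R_outer film = 1/(h_o·A) = 1/(7.54×32.3) = 0.004106 K/W
R_total = 0.1232 K/W
Q = ΔT / R_total = 39 / 0.1232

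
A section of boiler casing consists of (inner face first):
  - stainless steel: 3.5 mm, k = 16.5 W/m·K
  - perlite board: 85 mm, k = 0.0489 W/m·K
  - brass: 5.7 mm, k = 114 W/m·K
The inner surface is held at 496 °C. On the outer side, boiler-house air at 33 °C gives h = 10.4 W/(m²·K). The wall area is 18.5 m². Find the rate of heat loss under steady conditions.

Treating each layer as a thermal resistance in series:
R_stainless steel = L/(kA) = 0.0035/(16.5×18.5) = 1.147×10^-5 K/W
R_perlite board = L/(kA) = 0.085/(0.0489×18.5) = 0.09396 K/W
R_brass = L/(kA) = 0.0057/(114×18.5) = 2.703×10^-6 K/W
R_outer film = 1/(h_o·A) = 1/(10.4×18.5) = 0.005198 K/W
R_total = 0.09917 K/W
Q = ΔT / R_total = 463 / 0.09917

Q ≈ 4670 W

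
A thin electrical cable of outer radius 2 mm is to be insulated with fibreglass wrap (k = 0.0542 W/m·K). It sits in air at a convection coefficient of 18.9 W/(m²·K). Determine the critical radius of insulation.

r_cr ≈ 2.87 mm

For a cylinder r_cr = k/h = 0.0542/18.9
r_cr = 2.87 mm; since the bare radius (2 mm) is below r_cr, adding a thin layer of insulation will *increase* heat loss.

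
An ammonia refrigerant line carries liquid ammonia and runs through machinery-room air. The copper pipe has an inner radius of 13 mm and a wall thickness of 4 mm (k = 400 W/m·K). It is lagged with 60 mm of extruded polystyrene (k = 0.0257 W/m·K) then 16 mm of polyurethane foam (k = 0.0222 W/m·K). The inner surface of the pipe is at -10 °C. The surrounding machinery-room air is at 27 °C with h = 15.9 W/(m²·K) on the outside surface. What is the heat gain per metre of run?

q′ ≈ 3.42 W/m

Per-layer cylindrical resistances, series-summed:
R_copper pipe wall = ln(17/13)/(2π×400×1) = 1.067×10^-4 K/W
R_extruded polystyrene = ln(77/17)/(2π×0.0257×1) = 9.355 K/W
R_polyurethane foam = ln(93/77)/(2π×0.0222×1) = 1.353 K/W
R_outer film = 1/(h_o·2πr_oL) = 1/(15.9×2π×0.093×1) = 0.1076 K/W
R_total = 10.82 K/W
Q = ΔT/R_total = 37/10.82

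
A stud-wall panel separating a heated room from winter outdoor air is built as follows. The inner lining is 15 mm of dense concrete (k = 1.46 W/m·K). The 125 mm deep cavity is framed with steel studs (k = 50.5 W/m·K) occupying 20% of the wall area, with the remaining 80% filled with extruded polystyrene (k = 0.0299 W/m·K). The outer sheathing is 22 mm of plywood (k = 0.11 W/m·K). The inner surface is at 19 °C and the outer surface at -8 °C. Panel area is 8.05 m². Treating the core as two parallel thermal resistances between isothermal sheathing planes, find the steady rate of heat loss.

Q ≈ 976 W

Sheathing layers in series; stud and cavity paths in parallel between them.
R_inner = 0.015/(1.46×8.05) = 0.001276 K/W
R_stud  = 0.125/(50.5×0.2×8.05) = 0.001537 K/W
R_cav   = 0.125/(0.0299×0.8×8.05) = 0.6492 K/W
1/R_core = 1/R_stud + 1/R_cav → R_core = 0.001534 K/W
R_outer = 0.022/(0.11×8.05) = 0.02484 K/W
R_total = 0.02765 K/W
Q = ΔT/R_total = 27/0.02765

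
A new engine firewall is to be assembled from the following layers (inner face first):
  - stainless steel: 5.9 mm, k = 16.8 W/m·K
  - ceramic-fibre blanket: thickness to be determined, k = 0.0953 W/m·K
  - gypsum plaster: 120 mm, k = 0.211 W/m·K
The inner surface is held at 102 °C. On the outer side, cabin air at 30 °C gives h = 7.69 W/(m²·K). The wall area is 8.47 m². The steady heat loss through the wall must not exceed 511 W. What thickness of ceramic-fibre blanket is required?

Thermal resistances in series:
R_stainless steel = L/(kA) = 0.0059/(16.8×8.47) = 4.146×10^-5 K/W
R_gypsum plaster = L/(kA) = 0.12/(0.211×8.47) = 0.06715 K/W
R_outer film = 1/(h_o·A) = 1/(7.69×8.47) = 0.01535 K/W
Sum of the known resistances R_other = 0.08254 K/W
Required total resistance R_tot = ΔT/Q_allow = 72/511 = 0.1409 K/W
R_ceramic-fibre blanket = R_tot − R_other = 0.05836 K/W
L = R·k·A = 0.05836×0.0953×8.47

L ≈ 47.1 mm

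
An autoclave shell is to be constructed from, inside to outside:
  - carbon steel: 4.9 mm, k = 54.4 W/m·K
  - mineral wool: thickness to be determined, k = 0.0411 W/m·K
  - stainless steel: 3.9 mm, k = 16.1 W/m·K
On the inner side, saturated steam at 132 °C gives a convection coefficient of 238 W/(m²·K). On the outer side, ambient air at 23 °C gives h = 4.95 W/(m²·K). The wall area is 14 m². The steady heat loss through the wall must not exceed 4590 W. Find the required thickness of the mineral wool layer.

Treating each layer as a thermal resistance in series:
R_inner film = 1/(h_i·A) = 1/(238×14) = 3.001×10^-4 K/W
R_carbon steel = L/(kA) = 0.0049/(54.4×14) = 6.434×10^-6 K/W
R_stainless steel = L/(kA) = 0.0039/(16.1×14) = 1.73×10^-5 K/W
R_outer film = 1/(h_o·A) = 1/(4.95×14) = 0.01443 K/W
Sum of the known resistances R_other = 0.01475 K/W
Required total resistance R_tot = ΔT/Q_allow = 109/4590 = 0.02375 K/W
R_mineral wool = R_tot − R_other = 0.008993 K/W
L = R·k·A = 0.008993×0.0411×14

L ≈ 5.17 mm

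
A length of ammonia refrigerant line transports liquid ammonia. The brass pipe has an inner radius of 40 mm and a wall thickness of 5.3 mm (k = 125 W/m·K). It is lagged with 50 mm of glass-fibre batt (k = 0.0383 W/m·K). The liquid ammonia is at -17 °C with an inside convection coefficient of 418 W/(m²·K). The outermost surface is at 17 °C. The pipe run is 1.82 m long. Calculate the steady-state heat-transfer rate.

Treating each annulus and film as a series resistance:
R_inner film = 1/(h_i·2πr₁L) = 1/(418×2π×0.04×1.82) = 0.00523 K/W
R_brass pipe wall = ln(45.3/40)/(2π×125×1.82) = 8.705×10^-5 K/W
R_glass-fibre batt = ln(95.3/45.3)/(2π×0.0383×1.82) = 1.698 K/W
R_total = 1.703 K/W
Q = ΔT/R_total = 34/1.703

Q ≈ 20 W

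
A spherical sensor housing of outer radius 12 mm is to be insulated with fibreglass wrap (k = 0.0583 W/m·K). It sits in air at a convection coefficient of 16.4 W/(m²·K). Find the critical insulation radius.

For a sphere r_cr = 2k/h = 2×0.0583/16.4
r_cr = 7.11 mm; since the bare radius (12 mm) is above r_cr, any added insulation will reduce heat loss.

r_cr ≈ 7.11 mm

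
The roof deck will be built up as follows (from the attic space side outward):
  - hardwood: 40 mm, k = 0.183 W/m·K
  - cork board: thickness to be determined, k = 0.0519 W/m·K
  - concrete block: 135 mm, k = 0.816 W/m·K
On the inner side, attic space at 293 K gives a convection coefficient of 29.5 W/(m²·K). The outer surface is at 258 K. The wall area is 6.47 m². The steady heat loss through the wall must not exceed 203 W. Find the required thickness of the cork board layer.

Thermal resistances in series:
R_inner film = 1/(h_i·A) = 1/(29.5×6.47) = 0.005239 K/W
R_hardwood = L/(kA) = 0.04/(0.183×6.47) = 0.03378 K/W
R_concrete block = L/(kA) = 0.135/(0.816×6.47) = 0.02557 K/W
Sum of the known resistances R_other = 0.06459 K/W
Required total resistance R_tot = ΔT/Q_allow = 35/203 = 0.1724 K/W
R_cork board = R_tot − R_other = 0.1078 K/W
L = R·k·A = 0.1078×0.0519×6.47

L ≈ 36.2 mm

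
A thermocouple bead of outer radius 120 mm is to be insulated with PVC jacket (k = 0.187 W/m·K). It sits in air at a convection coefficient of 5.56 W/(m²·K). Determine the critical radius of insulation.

r_cr ≈ 67.3 mm

For a sphere r_cr = 2k/h = 2×0.187/5.56
r_cr = 67.3 mm; since the bare radius (120 mm) is above r_cr, any added insulation will reduce heat loss.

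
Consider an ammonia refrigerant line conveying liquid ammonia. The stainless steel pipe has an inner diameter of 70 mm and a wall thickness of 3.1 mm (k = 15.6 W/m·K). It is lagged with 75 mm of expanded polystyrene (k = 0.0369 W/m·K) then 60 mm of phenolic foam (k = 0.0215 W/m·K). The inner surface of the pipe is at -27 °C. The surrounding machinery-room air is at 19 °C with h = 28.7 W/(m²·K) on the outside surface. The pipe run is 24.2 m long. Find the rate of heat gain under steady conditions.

Q ≈ 141 W

For a radial system each layer contributes R = ln(r_out/r_in)/(2πkL); films add R = 1/(hA).
R_stainless steel pipe wall = ln(38.1/35)/(2π×15.6×24.2) = 3.578×10^-5 K/W
R_expanded polystyrene = ln(113.1/38.1)/(2π×0.0369×24.2) = 0.1939 K/W
R_phenolic foam = ln(173.1/113.1)/(2π×0.0215×24.2) = 0.1302 K/W
R_outer film = 1/(h_o·2πr_oL) = 1/(28.7×2π×0.1731×24.2) = 0.001324 K/W
R_total = 0.3255 K/W
Q = ΔT/R_total = 46/0.3255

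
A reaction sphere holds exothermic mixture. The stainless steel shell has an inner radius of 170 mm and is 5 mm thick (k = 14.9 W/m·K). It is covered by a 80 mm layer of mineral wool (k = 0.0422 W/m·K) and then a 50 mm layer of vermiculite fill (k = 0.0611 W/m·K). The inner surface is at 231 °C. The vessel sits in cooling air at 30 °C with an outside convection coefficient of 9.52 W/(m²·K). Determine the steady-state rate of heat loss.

Q ≈ 46.7 W

Spherical conduction: R = (1/r_in − 1/r_out)/(4πk) per layer; series-sum.
R_stainless steel shell = (1/0.17 − 1/0.175)/(4π×14.9) = 8.976×10^-4 K/W
R_mineral wool = (1/0.175 − 1/0.255)/(4π×0.0422) = 3.381 K/W
R_vermiculite fill = (1/0.255 − 1/0.305)/(4π×0.0611) = 0.8373 K/W
R_outer film = 1/(h·4πr_o²) = 1/(9.52×4π×0.305²) = 0.08986 K/W
R_total = 4.309 K/W
Q = ΔT/R_total = 201/4.309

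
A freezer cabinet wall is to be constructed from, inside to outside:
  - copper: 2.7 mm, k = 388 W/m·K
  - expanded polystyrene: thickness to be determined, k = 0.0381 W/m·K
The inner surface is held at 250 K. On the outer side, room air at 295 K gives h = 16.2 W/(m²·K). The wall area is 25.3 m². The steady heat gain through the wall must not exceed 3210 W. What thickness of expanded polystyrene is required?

Series thermal resistances:
R_copper = L/(kA) = 0.0027/(388×25.3) = 2.75×10^-7 K/W
R_outer film = 1/(h_o·A) = 1/(16.2×25.3) = 0.00244 K/W
Sum of the known resistances R_other = 0.00244 K/W
Required total resistance R_tot = ΔT/Q_allow = 45/3210 = 0.01402 K/W
R_expanded polystyrene = R_tot − R_other = 0.01158 K/W
L = R·k·A = 0.01158×0.0381×25.3

L ≈ 11.2 mm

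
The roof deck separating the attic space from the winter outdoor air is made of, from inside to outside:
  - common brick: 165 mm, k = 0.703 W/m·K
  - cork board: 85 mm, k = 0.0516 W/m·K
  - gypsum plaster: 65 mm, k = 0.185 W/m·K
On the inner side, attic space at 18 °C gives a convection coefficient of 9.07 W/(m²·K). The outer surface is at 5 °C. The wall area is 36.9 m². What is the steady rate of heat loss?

Using the resistance-network approach (series):
R_inner film = 1/(h_i·A) = 1/(9.07×36.9) = 0.002988 K/W
R_common brick = L/(kA) = 0.165/(0.703×36.9) = 0.006361 K/W
R_cork board = L/(kA) = 0.085/(0.0516×36.9) = 0.04464 K/W
R_gypsum plaster = L/(kA) = 0.065/(0.185×36.9) = 0.009522 K/W
R_total = 0.06351 K/W
Q = ΔT / R_total = 13 / 0.06351

Q ≈ 205 W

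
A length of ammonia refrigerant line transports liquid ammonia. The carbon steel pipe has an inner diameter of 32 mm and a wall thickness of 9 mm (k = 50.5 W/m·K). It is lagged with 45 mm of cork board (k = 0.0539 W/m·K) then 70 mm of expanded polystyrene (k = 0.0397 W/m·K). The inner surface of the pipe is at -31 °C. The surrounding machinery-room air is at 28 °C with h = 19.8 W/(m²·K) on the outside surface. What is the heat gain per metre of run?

q′ ≈ 10 W/m

Treating each annulus and film as a series resistance:
R_carbon steel pipe wall = ln(25/16)/(2π×50.5×1) = 0.001407 K/W
R_cork board = ln(70/25)/(2π×0.0539×1) = 3.04 K/W
R_expanded polystyrene = ln(140/70)/(2π×0.0397×1) = 2.779 K/W
R_outer film = 1/(h_o·2πr_oL) = 1/(19.8×2π×0.14×1) = 0.05742 K/W
R_total = 5.878 K/W
Q = ΔT/R_total = 59/5.878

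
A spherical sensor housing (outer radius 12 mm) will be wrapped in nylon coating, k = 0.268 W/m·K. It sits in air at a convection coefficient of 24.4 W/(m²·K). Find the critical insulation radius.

For a sphere r_cr = 2k/h = 2×0.268/24.4
r_cr = 22 mm; since the bare radius (12 mm) is below r_cr, adding a thin layer of insulation will *increase* heat loss.

r_cr ≈ 22 mm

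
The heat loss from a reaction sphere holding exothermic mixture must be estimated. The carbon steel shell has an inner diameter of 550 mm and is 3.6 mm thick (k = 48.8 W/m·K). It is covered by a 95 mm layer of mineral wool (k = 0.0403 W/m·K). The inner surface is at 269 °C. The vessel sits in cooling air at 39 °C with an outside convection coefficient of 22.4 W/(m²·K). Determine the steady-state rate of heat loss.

Q ≈ 126 W

For a spherical shell R = (1/r₁ − 1/r₂)/(4πk); film R = 1/(h·4πr²). In series:
R_carbon steel shell = (1/0.275 − 1/0.2786)/(4π×48.8) = 7.662×10^-5 K/W
R_mineral wool = (1/0.2786 − 1/0.3736)/(4π×0.0403) = 1.802 K/W
R_outer film = 1/(h·4πr_o²) = 1/(22.4×4π×0.3736²) = 0.02545 K/W
R_total = 1.828 K/W
Q = ΔT/R_total = 230/1.828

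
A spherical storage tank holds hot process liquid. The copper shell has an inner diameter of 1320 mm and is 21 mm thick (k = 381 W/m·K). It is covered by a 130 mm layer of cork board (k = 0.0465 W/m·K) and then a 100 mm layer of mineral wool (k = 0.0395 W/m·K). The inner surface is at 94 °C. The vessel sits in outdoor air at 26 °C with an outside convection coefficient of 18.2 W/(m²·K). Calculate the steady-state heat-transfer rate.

For a spherical shell R = (1/r₁ − 1/r₂)/(4πk); film R = 1/(h·4πr²). In series:
R_copper shell = (1/0.66 − 1/0.681)/(4π×381) = 9.759×10^-6 K/W
R_cork board = (1/0.681 − 1/0.811)/(4π×0.0465) = 0.4028 K/W
R_mineral wool = (1/0.811 − 1/0.911)/(4π×0.0395) = 0.2727 K/W
R_outer film = 1/(h·4πr_o²) = 1/(18.2×4π×0.911²) = 0.005268 K/W
R_total = 0.6808 K/W
Q = ΔT/R_total = 68/0.6808

Q ≈ 99.9 W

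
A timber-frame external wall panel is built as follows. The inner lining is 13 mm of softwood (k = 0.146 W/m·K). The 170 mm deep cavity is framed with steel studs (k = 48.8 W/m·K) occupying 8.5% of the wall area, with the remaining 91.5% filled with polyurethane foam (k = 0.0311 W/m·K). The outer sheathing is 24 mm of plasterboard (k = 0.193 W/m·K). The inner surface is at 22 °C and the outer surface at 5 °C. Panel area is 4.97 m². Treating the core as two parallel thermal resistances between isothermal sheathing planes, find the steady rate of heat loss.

Q ≈ 333 W

Sheathing layers in series; stud and cavity paths in parallel between them.
R_inner = 0.013/(0.146×4.97) = 0.01792 K/W
R_stud  = 0.17/(48.8×0.085×4.97) = 0.008246 K/W
R_cav   = 0.17/(0.0311×0.915×4.97) = 1.202 K/W
1/R_core = 1/R_stud + 1/R_cav → R_core = 0.00819 K/W
R_outer = 0.024/(0.193×4.97) = 0.02502 K/W
R_total = 0.05113 K/W
Q = ΔT/R_total = 17/0.05113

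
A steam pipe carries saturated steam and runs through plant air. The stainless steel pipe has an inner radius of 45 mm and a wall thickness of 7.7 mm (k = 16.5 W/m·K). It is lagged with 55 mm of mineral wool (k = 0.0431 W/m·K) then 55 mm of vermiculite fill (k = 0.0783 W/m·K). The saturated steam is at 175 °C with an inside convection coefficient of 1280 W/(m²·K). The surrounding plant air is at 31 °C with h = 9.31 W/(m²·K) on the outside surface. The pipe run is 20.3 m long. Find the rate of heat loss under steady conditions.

Q ≈ 815 W

Per-layer cylindrical resistances, series-summed:
R_inner film = 1/(h_i·2πr₁L) = 1/(1280×2π×0.045×20.3) = 1.361×10^-4 K/W
R_stainless steel pipe wall = ln(52.7/45)/(2π×16.5×20.3) = 7.505×10^-5 K/W
R_mineral wool = ln(107.7/52.7)/(2π×0.0431×20.3) = 0.13 K/W
R_vermiculite fill = ln(162.7/107.7)/(2π×0.0783×20.3) = 0.04131 K/W
R_outer film = 1/(h_o·2πr_oL) = 1/(9.31×2π×0.1627×20.3) = 0.005176 K/W
R_total = 0.1767 K/W
Q = ΔT/R_total = 144/0.1767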